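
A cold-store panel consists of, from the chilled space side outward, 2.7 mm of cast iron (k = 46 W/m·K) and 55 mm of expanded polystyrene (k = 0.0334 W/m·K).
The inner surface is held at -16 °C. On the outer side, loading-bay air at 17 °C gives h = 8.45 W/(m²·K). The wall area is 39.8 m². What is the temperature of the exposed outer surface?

T ≈ 14.8 °C

Treating each layer as a thermal resistance in series:
R_cast iron = L/(kA) = 0.0027/(46×39.8) = 1.475×10^-6 K/W
R_expanded polystyrene = L/(kA) = 0.055/(0.0334×39.8) = 0.04137 K/W
R_outer film = 1/(h_o·A) = 1/(8.45×39.8) = 0.002973 K/W
R_total = 0.04435 K/W;  Q = ΔT/R_total = 33/0.04435 = 744.1 W
T_interface = T_inner + Q·ΣR(inner→interface) = -16 + 744×0.04138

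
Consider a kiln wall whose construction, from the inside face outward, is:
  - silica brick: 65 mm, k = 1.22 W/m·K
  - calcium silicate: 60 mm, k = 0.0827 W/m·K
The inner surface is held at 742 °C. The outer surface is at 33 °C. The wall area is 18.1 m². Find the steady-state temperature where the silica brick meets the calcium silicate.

Treating each layer as a thermal resistance in series:
R_silica brick = L/(kA) = 0.065/(1.22×18.1) = 0.002944 K/W
R_calcium silicate = L/(kA) = 0.06/(0.0827×18.1) = 0.04008 K/W
R_total = 0.04303 K/W;  Q = ΔT/R_total = 709/0.04303 = 16480 W
T_interface = T_inner − Q·ΣR(inner→interface) = 742 − 16500×0.002944

T ≈ 693 °C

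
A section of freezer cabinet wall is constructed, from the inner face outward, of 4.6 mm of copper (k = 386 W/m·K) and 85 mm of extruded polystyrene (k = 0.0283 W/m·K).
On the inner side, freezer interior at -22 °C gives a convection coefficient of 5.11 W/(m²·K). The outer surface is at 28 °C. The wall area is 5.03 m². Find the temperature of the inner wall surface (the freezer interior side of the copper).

Thermal resistances in series:
R_inner film = 1/(h_i·A) = 1/(5.11×5.03) = 0.03891 K/W
R_copper = L/(kA) = 0.0046/(386×5.03) = 2.369×10^-6 K/W
R_extruded polystyrene = L/(kA) = 0.085/(0.0283×5.03) = 0.5971 K/W
R_total = 0.636 K/W;  Q = ΔT/R_total = 50/0.636 = 78.61 W
T_interface = T_inner + Q·ΣR(inner→interface) = -22 + 78.6×0.03891

T ≈ -18.9 °C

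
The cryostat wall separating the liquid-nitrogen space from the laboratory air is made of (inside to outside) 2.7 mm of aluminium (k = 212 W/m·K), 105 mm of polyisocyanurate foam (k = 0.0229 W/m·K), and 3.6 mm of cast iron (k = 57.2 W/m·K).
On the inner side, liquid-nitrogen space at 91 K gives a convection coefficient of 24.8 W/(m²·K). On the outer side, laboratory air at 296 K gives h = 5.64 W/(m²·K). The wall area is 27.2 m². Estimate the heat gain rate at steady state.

Thermal resistances in series:
R_inner film = 1/(h_i·A) = 1/(24.8×27.2) = 0.001482 K/W
R_aluminium = L/(kA) = 0.0027/(212×27.2) = 4.682×10^-7 K/W
R_polyisocyanurate foam = L/(kA) = 0.105/(0.0229×27.2) = 0.1686 K/W
R_cast iron = L/(kA) = 0.0036/(57.2×27.2) = 2.314×10^-6 K/W
R_outer film = 1/(h_o·A) = 1/(5.64×27.2) = 0.006519 K/W
R_total = 0.1766 K/W
Q = ΔT / R_total = 205 / 0.1766

Q ≈ 1160 W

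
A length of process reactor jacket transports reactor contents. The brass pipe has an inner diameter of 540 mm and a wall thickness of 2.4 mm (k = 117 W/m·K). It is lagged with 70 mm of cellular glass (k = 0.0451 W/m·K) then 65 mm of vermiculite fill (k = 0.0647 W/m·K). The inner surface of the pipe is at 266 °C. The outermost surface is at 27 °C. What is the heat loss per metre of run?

Treating each annulus and film as a series resistance:
R_brass pipe wall = ln(272.4/270)/(2π×117×1) = 1.204×10^-5 K/W
R_cellular glass = ln(342.4/272.4)/(2π×0.0451×1) = 0.8071 K/W
R_vermiculite fill = ln(407.4/342.4)/(2π×0.0647×1) = 0.4276 K/W
R_total = 1.235 K/W
Q = ΔT/R_total = 239/1.235

q′ ≈ 194 W/m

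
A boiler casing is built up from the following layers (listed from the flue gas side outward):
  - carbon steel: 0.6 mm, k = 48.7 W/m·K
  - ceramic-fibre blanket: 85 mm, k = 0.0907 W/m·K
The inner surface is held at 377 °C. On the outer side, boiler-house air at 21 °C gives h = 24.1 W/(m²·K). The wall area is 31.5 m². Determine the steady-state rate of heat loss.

Thermal resistances in series:
R_carbon steel = L/(kA) = 0.0006/(48.7×31.5) = 3.911×10^-7 K/W
R_ceramic-fibre blanket = L/(kA) = 0.085/(0.0907×31.5) = 0.02975 K/W
R_outer film = 1/(h_o·A) = 1/(24.1×31.5) = 0.001317 K/W
R_total = 0.03107 K/W
Q = ΔT / R_total = 356 / 0.03107

Q ≈ 11500 W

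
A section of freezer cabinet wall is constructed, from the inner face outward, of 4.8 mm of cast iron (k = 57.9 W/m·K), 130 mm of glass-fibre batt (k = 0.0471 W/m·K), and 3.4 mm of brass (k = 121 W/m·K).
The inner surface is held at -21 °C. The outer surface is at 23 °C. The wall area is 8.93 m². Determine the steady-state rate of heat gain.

Using the resistance-network approach (series):
R_cast iron = L/(kA) = 0.0048/(57.9×8.93) = 9.283×10^-6 K/W
R_glass-fibre batt = L/(kA) = 0.13/(0.0471×8.93) = 0.3091 K/W
R_brass = L/(kA) = 0.0034/(121×8.93) = 3.147×10^-6 K/W
R_total = 0.3091 K/W
Q = ΔT / R_total = 44 / 0.3091

Q ≈ 142 W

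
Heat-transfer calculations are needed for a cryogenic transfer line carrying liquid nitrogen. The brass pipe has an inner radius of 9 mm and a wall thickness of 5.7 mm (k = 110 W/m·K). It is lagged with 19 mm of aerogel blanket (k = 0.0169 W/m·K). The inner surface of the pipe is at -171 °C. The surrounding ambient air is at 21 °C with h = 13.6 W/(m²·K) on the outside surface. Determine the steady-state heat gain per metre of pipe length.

q′ ≈ 23.5 W/m

Treating each annulus and film as a series resistance:
R_brass pipe wall = ln(14.7/9)/(2π×110×1) = 7.099×10^-4 K/W
R_aerogel blanket = ln(33.7/14.7)/(2π×0.0169×1) = 7.813 K/W
R_outer film = 1/(h_o·2πr_oL) = 1/(13.6×2π×0.0337×1) = 0.3473 K/W
R_total = 8.161 K/W
Q = ΔT/R_total = 192/8.161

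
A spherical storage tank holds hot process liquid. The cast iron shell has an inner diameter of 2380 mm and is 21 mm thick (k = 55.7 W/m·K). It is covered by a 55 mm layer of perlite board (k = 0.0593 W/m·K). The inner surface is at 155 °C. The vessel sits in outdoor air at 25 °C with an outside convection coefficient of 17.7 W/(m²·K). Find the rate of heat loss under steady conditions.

Q ≈ 2550 W

For a spherical shell R = (1/r₁ − 1/r₂)/(4πk); film R = 1/(h·4πr²). In series:
R_cast iron shell = (1/1.19 − 1/1.211)/(4π×55.7) = 2.082×10^-5 K/W
R_perlite board = (1/1.211 − 1/1.266)/(4π×0.0593) = 0.04814 K/W
R_outer film = 1/(h·4πr_o²) = 1/(17.7×4π×1.266²) = 0.002805 K/W
R_total = 0.05097 K/W
Q = ΔT/R_total = 130/0.05097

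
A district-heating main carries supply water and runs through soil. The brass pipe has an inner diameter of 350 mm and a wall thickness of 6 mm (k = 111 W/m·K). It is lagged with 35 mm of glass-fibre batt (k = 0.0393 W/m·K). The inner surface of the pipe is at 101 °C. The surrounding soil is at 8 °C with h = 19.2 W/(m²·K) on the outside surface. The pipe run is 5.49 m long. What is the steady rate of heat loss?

For a radial system each layer contributes R = ln(r_out/r_in)/(2πkL); films add R = 1/(hA).
R_brass pipe wall = ln(181/175)/(2π×111×5.49) = 8.804×10^-6 K/W
R_glass-fibre batt = ln(216/181)/(2π×0.0393×5.49) = 0.1304 K/W
R_outer film = 1/(h_o·2πr_oL) = 1/(19.2×2π×0.216×5.49) = 0.00699 K/W
R_total = 0.1374 K/W
Q = ΔT/R_total = 93/0.1374

Q ≈ 677 W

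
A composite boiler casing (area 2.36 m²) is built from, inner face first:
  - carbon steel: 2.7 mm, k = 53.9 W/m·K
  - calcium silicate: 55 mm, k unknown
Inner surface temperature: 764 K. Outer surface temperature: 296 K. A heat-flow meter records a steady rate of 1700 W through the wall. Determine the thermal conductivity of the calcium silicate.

k ≈ 0.0847 W/(m·K)

Using the resistance-network approach (series):
R_carbon steel = L/(kA) = 0.0027/(53.9×2.36) = 2.123×10^-5 K/W
Sum of known resistances R_other = 2.123×10^-5 K/W
Total R = ΔT/Q = 468/1700 = 0.2753 K/W
R_calcium silicate = R_total − R_other = 0.2753 K/W
k = L/(R·A) = 0.055/(0.2753×2.36)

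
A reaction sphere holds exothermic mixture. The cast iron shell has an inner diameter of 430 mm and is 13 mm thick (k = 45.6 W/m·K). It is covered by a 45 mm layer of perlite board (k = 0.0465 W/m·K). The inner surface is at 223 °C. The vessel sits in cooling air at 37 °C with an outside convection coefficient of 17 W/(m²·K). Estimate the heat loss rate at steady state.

For a spherical shell R = (1/r₁ − 1/r₂)/(4πk); film R = 1/(h·4πr²). In series:
R_cast iron shell = (1/0.215 − 1/0.228)/(4π×45.6) = 4.628×10^-4 K/W
R_perlite board = (1/0.228 − 1/0.273)/(4π×0.0465) = 1.237 K/W
R_outer film = 1/(h·4πr_o²) = 1/(17×4π×0.273²) = 0.06281 K/W
R_total = 1.301 K/W
Q = ΔT/R_total = 186/1.301

Q ≈ 143 W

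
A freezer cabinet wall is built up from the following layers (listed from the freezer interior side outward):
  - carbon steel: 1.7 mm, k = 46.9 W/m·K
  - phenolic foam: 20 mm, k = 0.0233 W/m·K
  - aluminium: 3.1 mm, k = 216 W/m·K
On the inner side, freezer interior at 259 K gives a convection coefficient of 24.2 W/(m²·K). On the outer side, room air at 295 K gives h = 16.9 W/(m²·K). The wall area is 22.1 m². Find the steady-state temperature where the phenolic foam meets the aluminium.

Model the wall as resistances in series:
R_inner film = 1/(h_i·A) = 1/(24.2×22.1) = 0.00187 K/W
R_carbon steel = L/(kA) = 0.0017/(46.9×22.1) = 1.64×10^-6 K/W
R_phenolic foam = L/(kA) = 0.02/(0.0233×22.1) = 0.03884 K/W
R_aluminium = L/(kA) = 0.0031/(216×22.1) = 6.494×10^-7 K/W
R_outer film = 1/(h_o·A) = 1/(16.9×22.1) = 0.002677 K/W
R_total = 0.04339 K/W;  Q = ΔT/R_total = 36/0.04339 = 829.7 W
T_interface = T_inner + Q·ΣR(inner→interface) = 259 + 830×0.04071

T ≈ 293 K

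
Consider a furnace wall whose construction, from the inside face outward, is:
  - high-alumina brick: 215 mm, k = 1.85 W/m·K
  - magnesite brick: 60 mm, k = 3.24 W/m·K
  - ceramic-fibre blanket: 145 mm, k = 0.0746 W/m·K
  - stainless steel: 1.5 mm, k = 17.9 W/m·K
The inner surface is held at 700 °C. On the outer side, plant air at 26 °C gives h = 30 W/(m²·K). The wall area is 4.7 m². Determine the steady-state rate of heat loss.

Q ≈ 1500 W

Thermal resistances in series:
R_high-alumina brick = L/(kA) = 0.215/(1.85×4.7) = 0.02473 K/W
R_magnesite brick = L/(kA) = 0.06/(3.24×4.7) = 0.00394 K/W
R_ceramic-fibre blanket = L/(kA) = 0.145/(0.0746×4.7) = 0.4136 K/W
R_stainless steel = L/(kA) = 0.0015/(17.9×4.7) = 1.783×10^-5 K/W
R_outer film = 1/(h_o·A) = 1/(30×4.7) = 0.007092 K/W
R_total = 0.4493 K/W
Q = ΔT / R_total = 674 / 0.4493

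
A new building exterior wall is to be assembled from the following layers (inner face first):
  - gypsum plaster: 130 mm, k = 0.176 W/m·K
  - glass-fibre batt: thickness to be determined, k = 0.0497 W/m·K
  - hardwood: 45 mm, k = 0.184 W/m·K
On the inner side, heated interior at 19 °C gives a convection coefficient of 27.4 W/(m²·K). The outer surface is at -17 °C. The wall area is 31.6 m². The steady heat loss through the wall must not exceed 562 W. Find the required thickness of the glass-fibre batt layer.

L ≈ 49.9 mm

Treating each layer as a thermal resistance in series:
R_inner film = 1/(h_i·A) = 1/(27.4×31.6) = 0.001155 K/W
R_gypsum plaster = L/(kA) = 0.13/(0.176×31.6) = 0.02337 K/W
R_hardwood = L/(kA) = 0.045/(0.184×31.6) = 0.007739 K/W
Sum of the known resistances R_other = 0.03227 K/W
Required total resistance R_tot = ΔT/Q_allow = 36/562 = 0.06406 K/W
R_glass-fibre batt = R_tot − R_other = 0.03179 K/W
L = R·k·A = 0.03179×0.0497×31.6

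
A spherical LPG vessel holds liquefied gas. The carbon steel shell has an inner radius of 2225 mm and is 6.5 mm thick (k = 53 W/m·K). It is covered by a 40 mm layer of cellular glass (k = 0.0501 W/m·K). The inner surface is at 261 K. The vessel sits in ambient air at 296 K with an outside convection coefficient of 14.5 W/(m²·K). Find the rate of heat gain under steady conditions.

Radial (spherical) resistances in series:
R_carbon steel shell = (1/2.225 − 1/2.2315)/(4π×53) = 1.966×10^-6 K/W
R_cellular glass = (1/2.2315 − 1/2.2715)/(4π×0.0501) = 0.01253 K/W
R_outer film = 1/(h·4πr_o²) = 1/(14.5×4π×2.2715²) = 0.001064 K/W
R_total = 0.0136 K/W
Q = ΔT/R_total = 35/0.0136

Q ≈ 2570 W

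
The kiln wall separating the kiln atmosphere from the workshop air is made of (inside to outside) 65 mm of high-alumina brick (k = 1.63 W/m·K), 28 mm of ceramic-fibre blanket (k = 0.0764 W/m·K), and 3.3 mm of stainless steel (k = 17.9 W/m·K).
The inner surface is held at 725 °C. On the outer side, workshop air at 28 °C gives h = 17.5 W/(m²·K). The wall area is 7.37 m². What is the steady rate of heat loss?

Q ≈ 11100 W

Thermal resistances in series:
R_high-alumina brick = L/(kA) = 0.065/(1.63×7.37) = 0.005411 K/W
R_ceramic-fibre blanket = L/(kA) = 0.028/(0.0764×7.37) = 0.04973 K/W
R_stainless steel = L/(kA) = 0.0033/(17.9×7.37) = 2.501×10^-5 K/W
R_outer film = 1/(h_o·A) = 1/(17.5×7.37) = 0.007753 K/W
R_total = 0.06292 K/W
Q = ΔT / R_total = 697 / 0.06292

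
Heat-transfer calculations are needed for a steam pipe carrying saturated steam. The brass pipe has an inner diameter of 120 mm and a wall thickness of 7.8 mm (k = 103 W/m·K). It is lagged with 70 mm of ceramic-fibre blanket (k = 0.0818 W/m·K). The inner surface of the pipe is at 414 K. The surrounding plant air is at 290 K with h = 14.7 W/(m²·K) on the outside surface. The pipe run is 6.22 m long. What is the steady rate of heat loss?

Cylindrical conduction, so R = ln(r₂/r₁)/(2πkL) per layer, in series:
R_brass pipe wall = ln(67.8/60)/(2π×103×6.22) = 3.036×10^-5 K/W
R_ceramic-fibre blanket = ln(137.8/67.8)/(2π×0.0818×6.22) = 0.2219 K/W
R_outer film = 1/(h_o·2πr_oL) = 1/(14.7×2π×0.1378×6.22) = 0.01263 K/W
R_total = 0.2345 K/W
Q = ΔT/R_total = 124/0.2345

Q ≈ 529 W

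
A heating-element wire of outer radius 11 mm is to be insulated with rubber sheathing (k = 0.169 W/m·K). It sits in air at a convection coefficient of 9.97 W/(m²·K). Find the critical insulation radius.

For a cylinder r_cr = k/h = 0.169/9.97
r_cr = 17 mm; since the bare radius (11 mm) is below r_cr, adding a thin layer of insulation will *increase* heat loss.

r_cr ≈ 17 mm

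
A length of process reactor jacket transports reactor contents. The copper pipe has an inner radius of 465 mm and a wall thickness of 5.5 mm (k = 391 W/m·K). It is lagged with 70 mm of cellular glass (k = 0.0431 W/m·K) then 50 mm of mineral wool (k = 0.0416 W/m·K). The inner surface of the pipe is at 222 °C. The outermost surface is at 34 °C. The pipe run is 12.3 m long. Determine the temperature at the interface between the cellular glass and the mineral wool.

T ≈ 109 °C

Radial resistances (cylindrical: R_cond = ln(r_o/r_i)/(2πkL), R_conv = 1/(h·2πrL)):
R_copper pipe wall = ln(470.5/465)/(2π×391×12.3) = 3.891×10^-7 K/W
R_cellular glass = ln(540.5/470.5)/(2π×0.0431×12.3) = 0.04164 K/W
R_mineral wool = ln(590.5/540.5)/(2π×0.0416×12.3) = 0.02752 K/W
R_total = 0.06916 K/W
Q = ΔT/R_total = 188/0.06916
Q = 2720 W
T_interface = T_inner − Q·ΣR(inner→interface) = 222 − 2720×0.04164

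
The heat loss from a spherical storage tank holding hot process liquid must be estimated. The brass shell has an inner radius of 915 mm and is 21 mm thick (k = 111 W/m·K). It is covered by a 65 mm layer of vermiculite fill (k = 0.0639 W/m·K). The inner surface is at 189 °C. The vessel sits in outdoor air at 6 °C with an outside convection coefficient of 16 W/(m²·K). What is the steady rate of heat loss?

For a spherical shell R = (1/r₁ − 1/r₂)/(4πk); film R = 1/(h·4πr²). In series:
R_brass shell = (1/0.915 − 1/0.936)/(4π×111) = 1.758×10^-5 K/W
R_vermiculite fill = (1/0.936 − 1/1.001)/(4π×0.0639) = 0.0864 K/W
R_outer film = 1/(h·4πr_o²) = 1/(16×4π×1.001²) = 0.004964 K/W
R_total = 0.09138 K/W
Q = ΔT/R_total = 183/0.09138

Q ≈ 2000 W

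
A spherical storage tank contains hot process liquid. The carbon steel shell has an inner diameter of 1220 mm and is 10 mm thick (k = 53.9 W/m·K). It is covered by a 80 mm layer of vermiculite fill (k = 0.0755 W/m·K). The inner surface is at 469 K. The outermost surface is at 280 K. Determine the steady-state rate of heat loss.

Spherical conduction: R = (1/r_in − 1/r_out)/(4πk) per layer; series-sum.
R_carbon steel shell = (1/0.61 − 1/0.62)/(4π×53.9) = 3.904×10^-5 K/W
R_vermiculite fill = (1/0.62 − 1/0.7)/(4π×0.0755) = 0.1943 K/W
R_total = 0.1943 K/W
Q = ΔT/R_total = 189/0.1943

Q ≈ 973 W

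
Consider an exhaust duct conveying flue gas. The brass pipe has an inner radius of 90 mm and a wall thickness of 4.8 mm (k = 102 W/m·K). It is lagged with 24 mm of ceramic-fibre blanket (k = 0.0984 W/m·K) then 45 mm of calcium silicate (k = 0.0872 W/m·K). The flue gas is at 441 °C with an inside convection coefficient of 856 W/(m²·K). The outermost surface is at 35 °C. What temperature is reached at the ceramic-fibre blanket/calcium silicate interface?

Cylindrical conduction, so R = ln(r₂/r₁)/(2πkL) per layer, in series:
R_inner film = 1/(h_i·2πr₁L) = 1/(856×2π×0.09×1) = 0.002066 K/W
R_brass pipe wall = ln(94.8/90)/(2π×102×1) = 8.107×10^-5 K/W
R_ceramic-fibre blanket = ln(118.8/94.8)/(2π×0.0984×1) = 0.365 K/W
R_calcium silicate = ln(163.8/118.8)/(2π×0.0872×1) = 0.5863 K/W
R_total = 0.9534 K/W
Q = ΔT/R_total = 406/0.9534
Q = 426 W/m
T_interface = T_inner − Q·ΣR(inner→interface) = 441 − 426×0.3672

T ≈ 285 °C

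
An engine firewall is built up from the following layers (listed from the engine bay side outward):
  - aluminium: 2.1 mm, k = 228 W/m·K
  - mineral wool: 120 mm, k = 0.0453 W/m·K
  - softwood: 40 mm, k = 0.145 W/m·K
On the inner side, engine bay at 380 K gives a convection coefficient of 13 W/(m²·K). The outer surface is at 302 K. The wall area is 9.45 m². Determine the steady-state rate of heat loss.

Q ≈ 246 W

Treating each layer as a thermal resistance in series:
R_inner film = 1/(h_i·A) = 1/(13×9.45) = 0.00814 K/W
R_aluminium = L/(kA) = 0.0021/(228×9.45) = 9.747×10^-7 K/W
R_mineral wool = L/(kA) = 0.12/(0.0453×9.45) = 0.2803 K/W
R_softwood = L/(kA) = 0.04/(0.145×9.45) = 0.02919 K/W
R_total = 0.3177 K/W
Q = ΔT / R_total = 78 / 0.3177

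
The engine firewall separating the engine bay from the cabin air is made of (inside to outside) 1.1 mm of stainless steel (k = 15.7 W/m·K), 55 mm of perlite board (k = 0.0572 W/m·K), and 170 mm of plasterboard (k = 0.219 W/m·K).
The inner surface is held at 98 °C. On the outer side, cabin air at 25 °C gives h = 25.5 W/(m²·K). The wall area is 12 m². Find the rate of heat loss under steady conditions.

Model the wall as resistances in series:
R_stainless steel = L/(kA) = 0.0011/(15.7×12) = 5.839×10^-6 K/W
R_perlite board = L/(kA) = 0.055/(0.0572×12) = 0.08013 K/W
R_plasterboard = L/(kA) = 0.17/(0.219×12) = 0.06469 K/W
R_outer film = 1/(h_o·A) = 1/(25.5×12) = 0.003268 K/W
R_total = 0.1481 K/W
Q = ΔT / R_total = 73 / 0.1481

Q ≈ 493 W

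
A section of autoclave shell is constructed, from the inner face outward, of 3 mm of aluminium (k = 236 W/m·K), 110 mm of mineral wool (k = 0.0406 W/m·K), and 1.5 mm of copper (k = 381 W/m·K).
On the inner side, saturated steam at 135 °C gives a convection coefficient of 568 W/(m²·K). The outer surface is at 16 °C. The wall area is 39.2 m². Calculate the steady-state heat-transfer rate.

Q ≈ 1720 W

Using the resistance-network approach (series):
R_inner film = 1/(h_i·A) = 1/(568×39.2) = 4.491×10^-5 K/W
R_aluminium = L/(kA) = 0.003/(236×39.2) = 3.243×10^-7 K/W
R_mineral wool = L/(kA) = 0.11/(0.0406×39.2) = 0.06912 K/W
R_copper = L/(kA) = 0.0015/(381×39.2) = 1.004×10^-7 K/W
R_total = 0.06916 K/W
Q = ΔT / R_total = 119 / 0.06916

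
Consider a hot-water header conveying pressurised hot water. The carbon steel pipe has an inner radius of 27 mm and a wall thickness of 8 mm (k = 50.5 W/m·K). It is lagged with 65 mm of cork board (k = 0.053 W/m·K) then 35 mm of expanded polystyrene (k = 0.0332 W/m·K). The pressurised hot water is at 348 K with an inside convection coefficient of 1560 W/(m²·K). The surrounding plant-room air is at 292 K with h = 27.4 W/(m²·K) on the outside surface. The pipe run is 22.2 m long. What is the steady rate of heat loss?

Q ≈ 268 W

For a radial system each layer contributes R = ln(r_out/r_in)/(2πkL); films add R = 1/(hA).
R_inner film = 1/(h_i·2πr₁L) = 1/(1560×2π×0.027×22.2) = 1.702×10^-4 K/W
R_carbon steel pipe wall = ln(35/27)/(2π×50.5×22.2) = 3.684×10^-5 K/W
R_cork board = ln(100/35)/(2π×0.053×22.2) = 0.142 K/W
R_expanded polystyrene = ln(135/100)/(2π×0.0332×22.2) = 0.0648 K/W
R_outer film = 1/(h_o·2πr_oL) = 1/(27.4×2π×0.135×22.2) = 0.001938 K/W
R_total = 0.209 K/W
Q = ΔT/R_total = 56/0.209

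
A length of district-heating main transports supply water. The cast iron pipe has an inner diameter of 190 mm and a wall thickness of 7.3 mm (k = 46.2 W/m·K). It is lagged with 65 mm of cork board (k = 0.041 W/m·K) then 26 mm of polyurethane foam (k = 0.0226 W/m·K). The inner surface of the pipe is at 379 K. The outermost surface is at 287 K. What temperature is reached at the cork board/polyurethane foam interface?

T ≈ 319 K

Cylindrical conduction, so R = ln(r₂/r₁)/(2πkL) per layer, in series:
R_cast iron pipe wall = ln(102.3/95)/(2π×46.2×1) = 2.55×10^-4 K/W
R_cork board = ln(167.3/102.3)/(2π×0.041×1) = 1.909 K/W
R_polyurethane foam = ln(193.3/167.3)/(2π×0.0226×1) = 1.017 K/W
R_total = 2.927 K/W
Q = ΔT/R_total = 92/2.927
Q = 31.4 W/m
T_interface = T_inner − Q·ΣR(inner→interface) = 379 − 31.4×1.91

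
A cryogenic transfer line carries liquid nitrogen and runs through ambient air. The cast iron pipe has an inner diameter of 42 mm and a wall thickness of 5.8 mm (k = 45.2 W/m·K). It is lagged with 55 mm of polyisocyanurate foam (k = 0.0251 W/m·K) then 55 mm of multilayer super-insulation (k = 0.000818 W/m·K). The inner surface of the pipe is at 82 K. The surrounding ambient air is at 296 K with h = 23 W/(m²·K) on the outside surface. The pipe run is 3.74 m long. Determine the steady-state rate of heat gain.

Q ≈ 7.47 W

Radial resistances (cylindrical: R_cond = ln(r_o/r_i)/(2πkL), R_conv = 1/(h·2πrL)):
R_cast iron pipe wall = ln(26.8/21)/(2π×45.2×3.74) = 2.296×10^-4 K/W
R_polyisocyanurate foam = ln(81.8/26.8)/(2π×0.0251×3.74) = 1.892 K/W
R_multilayer super-insulation = ln(136.8/81.8)/(2π×0.000818×3.74) = 26.75 K/W
R_outer film = 1/(h_o·2πr_oL) = 1/(23×2π×0.1368×3.74) = 0.01352 K/W
R_total = 28.66 K/W
Q = ΔT/R_total = 214/28.66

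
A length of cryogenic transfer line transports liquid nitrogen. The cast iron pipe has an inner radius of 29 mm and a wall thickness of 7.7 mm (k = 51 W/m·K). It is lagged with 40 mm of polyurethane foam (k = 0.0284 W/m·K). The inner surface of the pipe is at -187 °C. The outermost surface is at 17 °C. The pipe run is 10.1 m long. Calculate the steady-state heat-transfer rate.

Q ≈ 499 W

Treating each annulus and film as a series resistance:
R_cast iron pipe wall = ln(36.7/29)/(2π×51×10.1) = 7.276×10^-5 K/W
R_polyurethane foam = ln(76.7/36.7)/(2π×0.0284×10.1) = 0.409 K/W
R_total = 0.4091 K/W
Q = ΔT/R_total = 204/0.4091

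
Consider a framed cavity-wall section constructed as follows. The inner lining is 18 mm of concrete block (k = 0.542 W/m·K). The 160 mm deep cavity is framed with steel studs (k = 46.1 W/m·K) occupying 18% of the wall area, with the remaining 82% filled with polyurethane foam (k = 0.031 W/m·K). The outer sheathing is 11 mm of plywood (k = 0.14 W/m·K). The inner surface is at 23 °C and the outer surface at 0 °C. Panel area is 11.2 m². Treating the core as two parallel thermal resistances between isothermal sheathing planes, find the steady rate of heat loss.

Q ≈ 1970 W

Sheathing layers in series; stud and cavity paths in parallel between them.
R_inner = 0.018/(0.542×11.2) = 0.002965 K/W
R_stud  = 0.16/(46.1×0.18×11.2) = 0.001722 K/W
R_cav   = 0.16/(0.031×0.82×11.2) = 0.562 K/W
1/R_core = 1/R_stud + 1/R_cav → R_core = 0.001716 K/W
R_outer = 0.011/(0.14×11.2) = 0.007015 K/W
R_total = 0.0117 K/W
Q = ΔT/R_total = 23/0.0117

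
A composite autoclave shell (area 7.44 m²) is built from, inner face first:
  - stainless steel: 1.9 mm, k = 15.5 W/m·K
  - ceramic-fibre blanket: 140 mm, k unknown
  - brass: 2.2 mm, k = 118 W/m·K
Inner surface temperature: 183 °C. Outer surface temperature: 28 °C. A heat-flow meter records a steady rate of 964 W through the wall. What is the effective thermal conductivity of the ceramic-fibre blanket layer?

Model the wall as resistances in series:
R_stainless steel = L/(kA) = 0.0019/(15.5×7.44) = 1.648×10^-5 K/W
R_brass = L/(kA) = 0.0022/(118×7.44) = 2.506×10^-6 K/W
Sum of known resistances R_other = 1.898×10^-5 K/W
Total R = ΔT/Q = 155/964 = 0.1608 K/W
R_ceramic-fibre blanket = R_total − R_other = 0.1608 K/W
k = L/(R·A) = 0.14/(0.1608×7.44)

k ≈ 0.117 W/(m·K)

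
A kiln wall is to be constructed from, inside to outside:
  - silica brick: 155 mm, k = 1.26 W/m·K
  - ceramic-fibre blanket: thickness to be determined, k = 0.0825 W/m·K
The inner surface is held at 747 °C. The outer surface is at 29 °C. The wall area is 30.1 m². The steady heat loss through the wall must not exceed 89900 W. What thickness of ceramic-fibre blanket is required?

L ≈ 9.68 mm

Thermal resistances in series:
R_silica brick = L/(kA) = 0.155/(1.26×30.1) = 0.004087 K/W
Sum of the known resistances R_other = 0.004087 K/W
Required total resistance R_tot = ΔT/Q_allow = 718/89900 = 0.007987 K/W
R_ceramic-fibre blanket = R_tot − R_other = 0.0039 K/W
L = R·k·A = 0.0039×0.0825×30.1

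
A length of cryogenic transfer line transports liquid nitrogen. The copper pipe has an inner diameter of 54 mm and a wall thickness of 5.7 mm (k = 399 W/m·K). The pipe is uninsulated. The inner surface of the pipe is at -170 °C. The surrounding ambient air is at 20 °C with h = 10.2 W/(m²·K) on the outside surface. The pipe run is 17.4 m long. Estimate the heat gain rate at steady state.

For a radial system each layer contributes R = ln(r_out/r_in)/(2πkL); films add R = 1/(hA).
R_copper pipe wall = ln(32.7/27)/(2π×399×17.4) = 4.391×10^-6 K/W
R_outer film = 1/(h_o·2πr_oL) = 1/(10.2×2π×0.0327×17.4) = 0.02742 K/W
R_total = 0.02743 K/W
Q = ΔT/R_total = 190/0.02743

Q ≈ 6930 W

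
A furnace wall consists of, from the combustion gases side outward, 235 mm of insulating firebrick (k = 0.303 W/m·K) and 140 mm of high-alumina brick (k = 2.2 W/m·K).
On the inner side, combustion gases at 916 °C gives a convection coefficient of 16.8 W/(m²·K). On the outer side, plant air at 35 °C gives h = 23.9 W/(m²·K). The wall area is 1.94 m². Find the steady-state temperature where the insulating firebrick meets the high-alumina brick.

T ≈ 134 °C

Model the wall as resistances in series:
R_inner film = 1/(h_i·A) = 1/(16.8×1.94) = 0.03068 K/W
R_insulating firebrick = L/(kA) = 0.235/(0.303×1.94) = 0.3998 K/W
R_high-alumina brick = L/(kA) = 0.14/(2.2×1.94) = 0.0328 K/W
R_outer film = 1/(h_o·A) = 1/(23.9×1.94) = 0.02157 K/W
R_total = 0.4848 K/W;  Q = ΔT/R_total = 881/0.4848 = 1817 W
T_interface = T_inner − Q·ΣR(inner→interface) = 916 − 1820×0.4305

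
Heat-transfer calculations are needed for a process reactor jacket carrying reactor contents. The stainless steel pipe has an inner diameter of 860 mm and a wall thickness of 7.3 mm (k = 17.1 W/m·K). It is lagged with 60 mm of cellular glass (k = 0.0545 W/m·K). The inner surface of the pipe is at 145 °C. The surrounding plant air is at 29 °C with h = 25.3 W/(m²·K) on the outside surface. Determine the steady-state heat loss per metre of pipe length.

q′ ≈ 299 W/m

Cylindrical conduction, so R = ln(r₂/r₁)/(2πkL) per layer, in series:
R_stainless steel pipe wall = ln(437.3/430)/(2π×17.1×1) = 1.567×10^-4 K/W
R_cellular glass = ln(497.3/437.3)/(2π×0.0545×1) = 0.3755 K/W
R_outer film = 1/(h_o·2πr_oL) = 1/(25.3×2π×0.4973×1) = 0.01265 K/W
R_total = 0.3883 K/W
Q = ΔT/R_total = 116/0.3883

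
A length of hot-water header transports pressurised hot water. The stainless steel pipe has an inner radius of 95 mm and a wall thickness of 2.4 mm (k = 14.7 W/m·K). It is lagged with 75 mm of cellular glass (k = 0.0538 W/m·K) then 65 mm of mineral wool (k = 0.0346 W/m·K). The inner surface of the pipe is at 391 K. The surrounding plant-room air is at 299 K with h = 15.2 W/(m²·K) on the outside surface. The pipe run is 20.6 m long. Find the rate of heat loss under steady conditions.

Treating each annulus and film as a series resistance:
R_stainless steel pipe wall = ln(97.4/95)/(2π×14.7×20.6) = 1.311×10^-5 K/W
R_cellular glass = ln(172.4/97.4)/(2π×0.0538×20.6) = 0.082 K/W
R_mineral wool = ln(237.4/172.4)/(2π×0.0346×20.6) = 0.07144 K/W
R_outer film = 1/(h_o·2πr_oL) = 1/(15.2×2π×0.2374×20.6) = 0.002141 K/W
R_total = 0.1556 K/W
Q = ΔT/R_total = 92/0.1556

Q ≈ 591 W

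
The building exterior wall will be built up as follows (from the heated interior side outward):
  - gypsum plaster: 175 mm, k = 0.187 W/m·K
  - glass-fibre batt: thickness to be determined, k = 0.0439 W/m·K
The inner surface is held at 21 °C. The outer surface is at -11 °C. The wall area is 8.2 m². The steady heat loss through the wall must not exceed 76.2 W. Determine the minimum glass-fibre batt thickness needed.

L ≈ 110 mm

Thermal resistances in series:
R_gypsum plaster = L/(kA) = 0.175/(0.187×8.2) = 0.1141 K/W
Sum of the known resistances R_other = 0.1141 K/W
Required total resistance R_tot = ΔT/Q_allow = 32/76.2 = 0.4199 K/W
R_glass-fibre batt = R_tot − R_other = 0.3058 K/W
L = R·k·A = 0.3058×0.0439×8.2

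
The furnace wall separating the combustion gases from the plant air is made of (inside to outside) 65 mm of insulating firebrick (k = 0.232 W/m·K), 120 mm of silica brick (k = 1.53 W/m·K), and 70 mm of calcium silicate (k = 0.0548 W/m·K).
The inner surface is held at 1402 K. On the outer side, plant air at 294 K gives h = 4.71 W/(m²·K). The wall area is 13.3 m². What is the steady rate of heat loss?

Model the wall as resistances in series:
R_insulating firebrick = L/(kA) = 0.065/(0.232×13.3) = 0.02107 K/W
R_silica brick = L/(kA) = 0.12/(1.53×13.3) = 0.005897 K/W
R_calcium silicate = L/(kA) = 0.07/(0.0548×13.3) = 0.09604 K/W
R_outer film = 1/(h_o·A) = 1/(4.71×13.3) = 0.01596 K/W
R_total = 0.139 K/W
Q = ΔT / R_total = 1108 / 0.139

Q ≈ 7970 W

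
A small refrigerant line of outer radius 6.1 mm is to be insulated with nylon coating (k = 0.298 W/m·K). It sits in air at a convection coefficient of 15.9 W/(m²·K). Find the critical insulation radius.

r_cr ≈ 18.7 mm

For a cylinder r_cr = k/h = 0.298/15.9
r_cr = 18.7 mm; since the bare radius (6.1 mm) is below r_cr, adding a thin layer of insulation will *increase* heat loss.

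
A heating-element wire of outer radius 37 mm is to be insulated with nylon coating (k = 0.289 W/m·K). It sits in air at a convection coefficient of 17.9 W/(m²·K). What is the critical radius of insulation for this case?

r_cr ≈ 16.1 mm

For a cylinder r_cr = k/h = 0.289/17.9
r_cr = 16.1 mm; since the bare radius (37 mm) is above r_cr, any added insulation will reduce heat loss.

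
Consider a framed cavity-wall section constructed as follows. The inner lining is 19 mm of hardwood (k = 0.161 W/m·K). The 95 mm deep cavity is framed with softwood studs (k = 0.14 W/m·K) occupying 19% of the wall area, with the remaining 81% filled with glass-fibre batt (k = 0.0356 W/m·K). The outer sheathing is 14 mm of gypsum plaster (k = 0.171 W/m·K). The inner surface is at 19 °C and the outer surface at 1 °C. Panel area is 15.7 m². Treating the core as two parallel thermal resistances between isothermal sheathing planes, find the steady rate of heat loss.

Q ≈ 148 W

Sheathing layers in series; stud and cavity paths in parallel between them.
R_inner = 0.019/(0.161×15.7) = 0.007517 K/W
R_stud  = 0.095/(0.14×0.19×15.7) = 0.2275 K/W
R_cav   = 0.095/(0.0356×0.81×15.7) = 0.2098 K/W
1/R_core = 1/R_stud + 1/R_cav → R_core = 0.1092 K/W
R_outer = 0.014/(0.171×15.7) = 0.005215 K/W
R_total = 0.1219 K/W
Q = ΔT/R_total = 18/0.1219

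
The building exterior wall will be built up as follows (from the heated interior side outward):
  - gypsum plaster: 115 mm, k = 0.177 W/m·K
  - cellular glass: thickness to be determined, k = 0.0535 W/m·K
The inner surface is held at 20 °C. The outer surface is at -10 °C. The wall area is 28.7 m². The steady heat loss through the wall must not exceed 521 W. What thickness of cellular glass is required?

Thermal resistances in series:
R_gypsum plaster = L/(kA) = 0.115/(0.177×28.7) = 0.02264 K/W
Sum of the known resistances R_other = 0.02264 K/W
Required total resistance R_tot = ΔT/Q_allow = 30/521 = 0.05758 K/W
R_cellular glass = R_tot − R_other = 0.03494 K/W
L = R·k·A = 0.03494×0.0535×28.7

L ≈ 53.7 mm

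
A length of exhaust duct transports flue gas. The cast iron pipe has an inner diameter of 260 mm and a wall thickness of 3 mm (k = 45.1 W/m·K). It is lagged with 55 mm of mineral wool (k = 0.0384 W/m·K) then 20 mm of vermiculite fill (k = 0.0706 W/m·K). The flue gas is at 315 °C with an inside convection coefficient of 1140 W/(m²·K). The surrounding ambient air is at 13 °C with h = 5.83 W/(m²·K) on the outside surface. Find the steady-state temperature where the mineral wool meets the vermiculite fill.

T ≈ 73.4 °C

Cylindrical conduction, so R = ln(r₂/r₁)/(2πkL) per layer, in series:
R_inner film = 1/(h_i·2πr₁L) = 1/(1140×2π×0.13×1) = 0.001074 K/W
R_cast iron pipe wall = ln(133/130)/(2π×45.1×1) = 8.051×10^-5 K/W
R_mineral wool = ln(188/133)/(2π×0.0384×1) = 1.434 K/W
R_vermiculite fill = ln(208/188)/(2π×0.0706×1) = 0.2279 K/W
R_outer film = 1/(h_o·2πr_oL) = 1/(5.83×2π×0.208×1) = 0.1312 K/W
R_total = 1.795 K/W
Q = ΔT/R_total = 302/1.795
Q = 168 W/m
T_interface = T_inner − Q·ΣR(inner→interface) = 315 − 168×1.436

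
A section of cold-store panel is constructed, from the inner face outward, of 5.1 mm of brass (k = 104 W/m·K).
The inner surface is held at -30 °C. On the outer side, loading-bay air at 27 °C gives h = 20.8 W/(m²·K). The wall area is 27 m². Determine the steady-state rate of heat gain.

Q ≈ 32000 W

Treating each layer as a thermal resistance in series:
R_brass = L/(kA) = 0.0051/(104×27) = 1.816×10^-6 K/W
R_outer film = 1/(h_o·A) = 1/(20.8×27) = 0.001781 K/W
R_total = 0.001782 K/W
Q = ΔT / R_total = 57 / 0.001782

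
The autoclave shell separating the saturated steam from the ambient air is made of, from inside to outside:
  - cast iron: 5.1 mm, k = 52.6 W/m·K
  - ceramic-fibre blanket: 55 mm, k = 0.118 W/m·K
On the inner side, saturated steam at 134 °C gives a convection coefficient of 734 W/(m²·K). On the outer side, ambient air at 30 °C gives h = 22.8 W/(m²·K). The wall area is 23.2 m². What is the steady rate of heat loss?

Thermal resistances in series:
R_inner film = 1/(h_i·A) = 1/(734×23.2) = 5.872×10^-5 K/W
R_cast iron = L/(kA) = 0.0051/(52.6×23.2) = 4.179×10^-6 K/W
R_ceramic-fibre blanket = L/(kA) = 0.055/(0.118×23.2) = 0.02009 K/W
R_outer film = 1/(h_o·A) = 1/(22.8×23.2) = 0.001891 K/W
R_total = 0.02204 K/W
Q = ΔT / R_total = 104 / 0.02204

Q ≈ 4720 W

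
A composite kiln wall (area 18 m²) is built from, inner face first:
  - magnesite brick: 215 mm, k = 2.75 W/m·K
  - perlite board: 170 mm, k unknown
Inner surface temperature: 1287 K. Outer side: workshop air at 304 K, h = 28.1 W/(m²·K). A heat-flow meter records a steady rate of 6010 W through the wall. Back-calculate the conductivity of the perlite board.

k ≈ 0.0601 W/(m·K)

Using the resistance-network approach (series):
R_magnesite brick = L/(kA) = 0.215/(2.75×18) = 0.004343 K/W
R_outer film = 1/(h_o·A) = 1/(28.1×18) = 0.001977 K/W
Sum of known resistances R_other = 0.006321 K/W
Total R = ΔT/Q = 983/6010 = 0.1636 K/W
R_perlite board = R_total − R_other = 0.1572 K/W
k = L/(R·A) = 0.17/(0.1572×18)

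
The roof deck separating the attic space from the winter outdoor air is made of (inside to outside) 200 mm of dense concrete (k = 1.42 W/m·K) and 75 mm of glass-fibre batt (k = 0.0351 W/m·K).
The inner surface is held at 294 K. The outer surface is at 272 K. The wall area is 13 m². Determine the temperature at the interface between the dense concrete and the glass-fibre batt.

T ≈ 293 K

Using the resistance-network approach (series):
R_dense concrete = L/(kA) = 0.2/(1.42×13) = 0.01083 K/W
R_glass-fibre batt = L/(kA) = 0.075/(0.0351×13) = 0.1644 K/W
R_total = 0.1752 K/W;  Q = ΔT/R_total = 22/0.1752 = 125.6 W
T_interface = T_inner − Q·ΣR(inner→interface) = 294 − 126×0.01083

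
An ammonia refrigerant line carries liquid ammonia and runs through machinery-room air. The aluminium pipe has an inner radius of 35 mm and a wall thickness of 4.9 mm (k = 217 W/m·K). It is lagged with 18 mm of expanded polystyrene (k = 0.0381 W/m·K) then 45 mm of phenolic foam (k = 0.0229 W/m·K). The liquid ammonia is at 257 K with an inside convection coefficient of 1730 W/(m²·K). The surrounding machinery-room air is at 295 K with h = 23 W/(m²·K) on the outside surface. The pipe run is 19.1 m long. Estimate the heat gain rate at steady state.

Q ≈ 129 W

Per-layer cylindrical resistances, series-summed:
R_inner film = 1/(h_i·2πr₁L) = 1/(1730×2π×0.035×19.1) = 1.376×10^-4 K/W
R_aluminium pipe wall = ln(39.9/35)/(2π×217×19.1) = 5.031×10^-6 K/W
R_expanded polystyrene = ln(57.9/39.9)/(2π×0.0381×19.1) = 0.08143 K/W
R_phenolic foam = ln(102.9/57.9)/(2π×0.0229×19.1) = 0.2092 K/W
R_outer film = 1/(h_o·2πr_oL) = 1/(23×2π×0.1029×19.1) = 0.003521 K/W
R_total = 0.2943 K/W
Q = ΔT/R_total = 38/0.2943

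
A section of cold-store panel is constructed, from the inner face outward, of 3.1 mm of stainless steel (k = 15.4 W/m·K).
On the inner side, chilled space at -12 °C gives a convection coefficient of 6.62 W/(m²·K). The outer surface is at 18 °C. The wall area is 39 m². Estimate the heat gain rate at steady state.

Series thermal resistances:
R_inner film = 1/(h_i·A) = 1/(6.62×39) = 0.003873 K/W
R_stainless steel = L/(kA) = 0.0031/(15.4×39) = 5.162×10^-6 K/W
R_total = 0.003878 K/W
Q = ΔT / R_total = 30 / 0.003878

Q ≈ 7740 W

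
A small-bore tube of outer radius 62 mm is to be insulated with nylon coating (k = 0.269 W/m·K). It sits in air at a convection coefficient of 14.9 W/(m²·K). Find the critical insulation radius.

For a cylinder r_cr = k/h = 0.269/14.9
r_cr = 18.1 mm; since the bare radius (62 mm) is above r_cr, any added insulation will reduce heat loss.

r_cr ≈ 18.1 mm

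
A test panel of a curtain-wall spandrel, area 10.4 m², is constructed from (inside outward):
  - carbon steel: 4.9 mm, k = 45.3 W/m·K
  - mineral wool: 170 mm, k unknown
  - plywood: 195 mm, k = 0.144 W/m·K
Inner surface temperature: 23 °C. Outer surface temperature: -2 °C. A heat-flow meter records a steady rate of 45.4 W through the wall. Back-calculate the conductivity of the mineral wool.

k ≈ 0.0389 W/(m·K)

Series thermal resistances:
R_carbon steel = L/(kA) = 0.0049/(45.3×10.4) = 1.04×10^-5 K/W
R_plywood = L/(kA) = 0.195/(0.144×10.4) = 0.1302 K/W
Sum of known resistances R_other = 0.1302 K/W
Total R = ΔT/Q = 25/45.4 = 0.5507 K/W
R_mineral wool = R_total − R_other = 0.4204 K/W
k = L/(R·A) = 0.17/(0.4204×10.4)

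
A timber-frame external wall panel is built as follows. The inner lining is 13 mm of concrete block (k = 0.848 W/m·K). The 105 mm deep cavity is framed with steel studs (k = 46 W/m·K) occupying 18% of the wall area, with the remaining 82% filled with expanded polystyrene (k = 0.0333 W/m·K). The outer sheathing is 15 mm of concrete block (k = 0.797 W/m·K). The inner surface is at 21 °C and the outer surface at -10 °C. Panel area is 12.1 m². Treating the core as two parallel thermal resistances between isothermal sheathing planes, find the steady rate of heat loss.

Sheathing layers in series; stud and cavity paths in parallel between them.
R_inner = 0.013/(0.848×12.1) = 0.001267 K/W
R_stud  = 0.105/(46×0.18×12.1) = 0.001048 K/W
R_cav   = 0.105/(0.0333×0.82×12.1) = 0.3178 K/W
1/R_core = 1/R_stud + 1/R_cav → R_core = 0.001045 K/W
R_outer = 0.015/(0.797×12.1) = 0.001555 K/W
R_total = 0.003867 K/W
Q = ΔT/R_total = 31/0.003867

Q ≈ 8020 W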